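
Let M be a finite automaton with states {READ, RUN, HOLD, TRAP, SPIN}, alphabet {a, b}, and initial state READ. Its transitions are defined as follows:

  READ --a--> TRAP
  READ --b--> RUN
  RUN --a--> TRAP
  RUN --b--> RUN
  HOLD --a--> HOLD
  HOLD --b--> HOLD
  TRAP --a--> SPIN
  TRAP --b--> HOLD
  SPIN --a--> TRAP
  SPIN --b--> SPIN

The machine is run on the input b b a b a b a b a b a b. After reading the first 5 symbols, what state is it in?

Trace: READ -b-> RUN -b-> RUN -a-> TRAP -b-> HOLD -a-> HOLD
After 5 symbols: HOLD.

HOLD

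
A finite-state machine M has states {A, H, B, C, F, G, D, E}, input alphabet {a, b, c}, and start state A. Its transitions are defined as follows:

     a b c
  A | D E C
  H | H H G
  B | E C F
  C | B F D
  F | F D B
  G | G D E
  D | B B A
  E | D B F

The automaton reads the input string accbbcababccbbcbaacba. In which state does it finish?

B

Trace: A -a-> D -c-> A -c-> C -b-> F -b-> D -c-> A -a-> D -b-> B -a-> E -b-> B -c-> F -c-> B -b-> C -b-> F -c-> B -b-> C -a-> B -a-> E -c-> F -b-> D -a-> B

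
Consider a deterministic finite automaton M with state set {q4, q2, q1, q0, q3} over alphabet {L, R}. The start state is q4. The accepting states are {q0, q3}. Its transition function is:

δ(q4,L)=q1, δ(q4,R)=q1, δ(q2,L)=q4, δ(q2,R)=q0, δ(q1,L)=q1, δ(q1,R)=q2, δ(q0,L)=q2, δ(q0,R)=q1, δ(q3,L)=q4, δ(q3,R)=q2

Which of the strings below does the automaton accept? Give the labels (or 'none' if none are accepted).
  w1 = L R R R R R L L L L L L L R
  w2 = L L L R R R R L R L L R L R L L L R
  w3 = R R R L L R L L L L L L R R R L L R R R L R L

none

w1: q4 → q1 → q2 → q0 → q1 → q2 → q0 → q2 → q4 → q1 → q1 → q1 → q1 → q1 → q2  → end q2, rejected
w2: q4 → q1 → q1 → q1 → q2 → q0 → q1 → q2 → q4 → q1 → q1 → q1 → q2 → q4 → q1 → q1 → q1 → q1 → q2  → end q2, rejected
w3: q4 → q1 → q2 → q0 → q2 → q4 → q1 → q1 → q1 → q1 → q1 → q1 → q1 → q2 → q0 → q1 → q1 → q1 → q2 → q0 → q1 → q1 → q2 → q4  → end q4, rejected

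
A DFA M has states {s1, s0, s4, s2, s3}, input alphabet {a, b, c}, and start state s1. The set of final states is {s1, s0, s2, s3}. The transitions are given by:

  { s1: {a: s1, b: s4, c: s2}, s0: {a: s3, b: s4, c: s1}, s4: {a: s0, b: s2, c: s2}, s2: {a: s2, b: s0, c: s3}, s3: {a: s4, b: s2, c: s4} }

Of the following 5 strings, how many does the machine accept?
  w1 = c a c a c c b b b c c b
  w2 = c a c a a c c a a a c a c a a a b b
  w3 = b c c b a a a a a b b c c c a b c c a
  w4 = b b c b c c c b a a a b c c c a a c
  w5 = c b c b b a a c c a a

2

w1:
  start at s1
  read 'c': s1 → s2
  read 'a': s2 → s2
  read 'c': s2 → s3
  read 'a': s3 → s4
  read 'c': s4 → s2
  read 'c': s2 → s3
  read 'b': s3 → s2
  read 'b': s2 → s0
  read 'b': s0 → s4
  read 'c': s4 → s2
  read 'c': s2 → s3
  read 'b': s3 → s2
  end s2, accepted
w2:
  start at s1
  read 'c': s1 → s2
  read 'a': s2 → s2
  read 'c': s2 → s3
  read 'a': s3 → s4
  read 'a': s4 → s0
  read 'c': s0 → s1
  read 'c': s1 → s2
  read 'a': s2 → s2
  read 'a': s2 → s2
  read 'a': s2 → s2
  read 'c': s2 → s3
  read 'a': s3 → s4
  read 'c': s4 → s2
  read 'a': s2 → s2
  read 'a': s2 → s2
  read 'a': s2 → s2
  read 'b': s2 → s0
  read 'b': s0 → s4
  end s4, rejected
w3:
  start at s1
  read 'b': s1 → s4
  read 'c': s4 → s2
  read 'c': s2 → s3
  read 'b': s3 → s2
  read 'a': s2 → s2
  read 'a': s2 → s2
  read 'a': s2 → s2
  read 'a': s2 → s2
  read 'a': s2 → s2
  read 'b': s2 → s0
  read 'b': s0 → s4
  read 'c': s4 → s2
  read 'c': s2 → s3
  read 'c': s3 → s4
  read 'a': s4 → s0
  read 'b': s0 → s4
  read 'c': s4 → s2
  read 'c': s2 → s3
  read 'a': s3 → s4
  end s4, rejected
w4:
  start at s1
  read 'b': s1 → s4
  read 'b': s4 → s2
  read 'c': s2 → s3
  read 'b': s3 → s2
  read 'c': s2 → s3
  read 'c': s3 → s4
  read 'c': s4 → s2
  read 'b': s2 → s0
  read 'a': s0 → s3
  read 'a': s3 → s4
  read 'a': s4 → s0
  read 'b': s0 → s4
  read 'c': s4 → s2
  read 'c': s2 → s3
  read 'c': s3 → s4
  read 'a': s4 → s0
  read 'a': s0 → s3
  read 'c': s3 → s4
  end s4, rejected
w5:
  start at s1
  read 'c': s1 → s2
  read 'b': s2 → s0
  read 'c': s0 → s1
  read 'b': s1 → s4
  read 'b': s4 → s2
  read 'a': s2 → s2
  read 'a': s2 → s2
  read 'c': s2 → s3
  read 'c': s3 → s4
  read 'a': s4 → s0
  read 'a': s0 → s3
  end s3, accepted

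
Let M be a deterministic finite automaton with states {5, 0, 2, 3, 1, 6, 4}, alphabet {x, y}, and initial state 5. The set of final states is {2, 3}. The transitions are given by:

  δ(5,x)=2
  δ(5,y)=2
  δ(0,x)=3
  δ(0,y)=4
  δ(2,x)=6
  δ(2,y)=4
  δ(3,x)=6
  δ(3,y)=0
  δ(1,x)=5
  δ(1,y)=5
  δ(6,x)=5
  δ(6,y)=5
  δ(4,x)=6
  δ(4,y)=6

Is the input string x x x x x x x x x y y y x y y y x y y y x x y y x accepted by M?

start at 5
read 'x': 5 → 2
read 'x': 2 → 6
read 'x': 6 → 5
read 'x': 5 → 2
read 'x': 2 → 6
read 'x': 6 → 5
read 'x': 5 → 2
read 'x': 2 → 6
read 'x': 6 → 5
read 'y': 5 → 2
read 'y': 2 → 4
read 'y': 4 → 6
read 'x': 6 → 5
read 'y': 5 → 2
read 'y': 2 → 4
read 'y': 4 → 6
read 'x': 6 → 5
read 'y': 5 → 2
read 'y': 2 → 4
read 'y': 4 → 6
read 'x': 6 → 5
read 'x': 5 → 2
read 'y': 2 → 4
read 'y': 4 → 6
read 'x': 6 → 5
End state 5 is not accepting.

No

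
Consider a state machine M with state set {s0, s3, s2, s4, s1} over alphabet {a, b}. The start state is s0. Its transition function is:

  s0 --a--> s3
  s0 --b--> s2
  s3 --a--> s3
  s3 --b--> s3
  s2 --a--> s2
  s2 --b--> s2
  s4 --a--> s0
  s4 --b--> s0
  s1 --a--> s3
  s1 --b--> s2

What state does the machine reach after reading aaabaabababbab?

Trace: s0 -a-> s3 -a-> s3 -a-> s3 -b-> s3 -a-> s3 -a-> s3 -b-> s3 -a-> s3 -b-> s3 -a-> s3 -b-> s3 -b-> s3 -a-> s3 -b-> s3

s3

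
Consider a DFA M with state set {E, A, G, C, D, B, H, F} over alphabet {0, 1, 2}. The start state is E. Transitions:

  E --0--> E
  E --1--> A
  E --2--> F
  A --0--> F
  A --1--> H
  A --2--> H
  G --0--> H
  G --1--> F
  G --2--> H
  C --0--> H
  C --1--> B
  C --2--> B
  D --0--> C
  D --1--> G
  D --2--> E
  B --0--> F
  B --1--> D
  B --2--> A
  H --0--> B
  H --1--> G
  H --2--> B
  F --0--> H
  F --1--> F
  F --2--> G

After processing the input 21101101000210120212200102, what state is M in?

E → F → F → F → H → G → F → H → G → H → B → F → G → F → H → G → H → B → A → H → B → A → F → H → G → H → B

B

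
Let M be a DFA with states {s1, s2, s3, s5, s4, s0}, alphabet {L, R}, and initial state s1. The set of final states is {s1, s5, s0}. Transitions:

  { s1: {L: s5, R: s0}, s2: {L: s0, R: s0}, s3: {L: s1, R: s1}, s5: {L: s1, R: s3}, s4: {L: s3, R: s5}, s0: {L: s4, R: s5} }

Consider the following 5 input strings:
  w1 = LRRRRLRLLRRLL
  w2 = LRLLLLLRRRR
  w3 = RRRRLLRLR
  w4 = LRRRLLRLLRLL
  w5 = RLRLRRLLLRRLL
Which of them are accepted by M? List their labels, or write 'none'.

w2, w3, w5

w1: Trace: s1 -L-> s5 -R-> s3 -R-> s1 -R-> s0 -R-> s5 -L-> s1 -R-> s0 -L-> s4 -L-> s3 -R-> s1 -R-> s0 -L-> s4 -L-> s3  → end s3, rejected
w2: Trace: s1 -L-> s5 -R-> s3 -L-> s1 -L-> s5 -L-> s1 -L-> s5 -L-> s1 -R-> s0 -R-> s5 -R-> s3 -R-> s1  → end s1, accepted
w3: Trace: s1 -R-> s0 -R-> s5 -R-> s3 -R-> s1 -L-> s5 -L-> s1 -R-> s0 -L-> s4 -R-> s5  → end s5, accepted
w4: Trace: s1 -L-> s5 -R-> s3 -R-> s1 -R-> s0 -L-> s4 -L-> s3 -R-> s1 -L-> s5 -L-> s1 -R-> s0 -L-> s4 -L-> s3  → end s3, rejected
w5: Trace: s1 -R-> s0 -L-> s4 -R-> s5 -L-> s1 -R-> s0 -R-> s5 -L-> s1 -L-> s5 -L-> s1 -R-> s0 -R-> s5 -L-> s1 -L-> s5  → end s5, accepted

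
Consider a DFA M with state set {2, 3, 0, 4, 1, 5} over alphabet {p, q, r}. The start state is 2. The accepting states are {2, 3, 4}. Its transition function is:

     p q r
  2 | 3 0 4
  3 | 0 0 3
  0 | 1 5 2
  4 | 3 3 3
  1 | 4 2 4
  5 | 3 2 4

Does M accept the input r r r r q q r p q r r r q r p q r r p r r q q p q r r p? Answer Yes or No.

Yes

start at 2
read 'r': 2 → 4
read 'r': 4 → 3
read 'r': 3 → 3
read 'r': 3 → 3
read 'q': 3 → 0
read 'q': 0 → 5
read 'r': 5 → 4
read 'p': 4 → 3
read 'q': 3 → 0
read 'r': 0 → 2
read 'r': 2 → 4
read 'r': 4 → 3
read 'q': 3 → 0
read 'r': 0 → 2
read 'p': 2 → 3
read 'q': 3 → 0
read 'r': 0 → 2
read 'r': 2 → 4
read 'p': 4 → 3
read 'r': 3 → 3
read 'r': 3 → 3
read 'q': 3 → 0
read 'q': 0 → 5
read 'p': 5 → 3
read 'q': 3 → 0
read 'r': 0 → 2
read 'r': 2 → 4
read 'p': 4 → 3
End state 3 is accepting.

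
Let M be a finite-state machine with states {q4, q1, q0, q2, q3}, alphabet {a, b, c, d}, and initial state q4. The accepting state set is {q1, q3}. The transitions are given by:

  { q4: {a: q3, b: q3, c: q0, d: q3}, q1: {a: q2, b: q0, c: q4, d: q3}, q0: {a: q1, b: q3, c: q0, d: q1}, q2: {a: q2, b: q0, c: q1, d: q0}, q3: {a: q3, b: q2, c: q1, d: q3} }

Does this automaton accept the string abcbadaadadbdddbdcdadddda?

Yes

q4 → q3 → q2 → q1 → q0 → q1 → q3 → q3 → q3 → q3 → q3 → q3 → q2 → q0 → q1 → q3 → q2 → q0 → q0 → q1 → q2 → q0 → q1 → q3 → q3 → q3
End state q3 is accepting.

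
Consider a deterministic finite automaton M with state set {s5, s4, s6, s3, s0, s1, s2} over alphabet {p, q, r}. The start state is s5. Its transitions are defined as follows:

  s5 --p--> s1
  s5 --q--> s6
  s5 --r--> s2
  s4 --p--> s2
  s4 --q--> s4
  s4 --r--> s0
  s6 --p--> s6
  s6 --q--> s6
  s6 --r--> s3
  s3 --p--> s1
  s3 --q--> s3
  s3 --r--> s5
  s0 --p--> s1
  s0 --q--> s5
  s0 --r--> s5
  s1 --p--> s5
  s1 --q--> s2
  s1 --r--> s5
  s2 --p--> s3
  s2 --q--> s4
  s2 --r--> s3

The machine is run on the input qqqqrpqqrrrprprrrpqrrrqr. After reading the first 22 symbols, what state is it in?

s5 → s6 → s6 → s6 → s6 → s3 → s1 → s2 → s4 → s0 → s5 → s2 → s3 → s5 → s1 → s5 → s2 → s3 → s1 → s2 → s3 → s5 → s2
After 22 symbols: s2.

s2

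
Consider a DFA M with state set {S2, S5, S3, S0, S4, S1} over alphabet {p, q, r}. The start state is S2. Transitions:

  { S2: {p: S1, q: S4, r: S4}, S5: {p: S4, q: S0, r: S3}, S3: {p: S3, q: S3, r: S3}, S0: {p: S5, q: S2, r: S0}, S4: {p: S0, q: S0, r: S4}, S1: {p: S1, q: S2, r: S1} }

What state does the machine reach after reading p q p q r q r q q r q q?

S2 → S1 → S2 → S1 → S2 → S4 → S0 → S0 → S2 → S4 → S4 → S0 → S2

S2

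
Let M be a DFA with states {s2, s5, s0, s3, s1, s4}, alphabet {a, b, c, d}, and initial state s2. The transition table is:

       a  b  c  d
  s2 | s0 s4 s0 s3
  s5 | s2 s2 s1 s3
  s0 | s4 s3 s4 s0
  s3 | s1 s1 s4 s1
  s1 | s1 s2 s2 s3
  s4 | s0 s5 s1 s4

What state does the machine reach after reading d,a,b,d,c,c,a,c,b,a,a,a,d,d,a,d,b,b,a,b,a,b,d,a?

s1

s2 → s3 → s1 → s2 → s3 → s4 → s1 → s1 → s2 → s4 → s0 → s4 → s0 → s0 → s0 → s4 → s4 → s5 → s2 → s0 → s3 → s1 → s2 → s3 → s1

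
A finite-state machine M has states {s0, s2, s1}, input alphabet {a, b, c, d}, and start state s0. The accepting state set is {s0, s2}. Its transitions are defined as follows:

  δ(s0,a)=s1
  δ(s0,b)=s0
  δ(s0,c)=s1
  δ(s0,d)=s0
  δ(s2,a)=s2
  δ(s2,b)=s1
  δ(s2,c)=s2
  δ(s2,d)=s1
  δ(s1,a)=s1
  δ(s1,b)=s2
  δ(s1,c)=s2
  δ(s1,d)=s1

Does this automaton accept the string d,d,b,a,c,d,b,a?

Yes

s0 → s0 → s0 → s0 → s1 → s2 → s1 → s2 → s2
End state s2 is accepting.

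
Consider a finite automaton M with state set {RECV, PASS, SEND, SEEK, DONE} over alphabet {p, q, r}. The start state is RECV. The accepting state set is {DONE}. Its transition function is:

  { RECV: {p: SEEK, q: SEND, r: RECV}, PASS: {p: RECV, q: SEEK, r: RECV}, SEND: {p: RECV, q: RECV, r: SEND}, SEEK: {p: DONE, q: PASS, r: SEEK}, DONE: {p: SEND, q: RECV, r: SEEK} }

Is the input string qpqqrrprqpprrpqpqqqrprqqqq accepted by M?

Trace: RECV -q-> SEND -p-> RECV -q-> SEND -q-> RECV -r-> RECV -r-> RECV -p-> SEEK -r-> SEEK -q-> PASS -p-> RECV -p-> SEEK -r-> SEEK -r-> SEEK -p-> DONE -q-> RECV -p-> SEEK -q-> PASS -q-> SEEK -q-> PASS -r-> RECV -p-> SEEK -r-> SEEK -q-> PASS -q-> SEEK -q-> PASS -q-> SEEK
End state SEEK is not accepting.

No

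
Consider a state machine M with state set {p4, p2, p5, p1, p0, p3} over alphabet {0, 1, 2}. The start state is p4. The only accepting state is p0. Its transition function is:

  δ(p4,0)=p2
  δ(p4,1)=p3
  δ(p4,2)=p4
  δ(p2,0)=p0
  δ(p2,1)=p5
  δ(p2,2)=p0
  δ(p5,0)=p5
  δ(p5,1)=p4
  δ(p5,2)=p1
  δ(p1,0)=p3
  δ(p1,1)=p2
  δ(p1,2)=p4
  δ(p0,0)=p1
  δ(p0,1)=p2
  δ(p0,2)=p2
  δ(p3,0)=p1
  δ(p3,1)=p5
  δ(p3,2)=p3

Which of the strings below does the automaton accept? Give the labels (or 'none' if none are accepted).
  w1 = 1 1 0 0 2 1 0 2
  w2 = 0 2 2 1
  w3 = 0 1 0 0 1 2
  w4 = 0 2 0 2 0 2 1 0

w4

w1: Trace: p4 -1-> p3 -1-> p5 -0-> p5 -0-> p5 -2-> p1 -1-> p2 -0-> p0 -2-> p2  → end p2, rejected
w2: Trace: p4 -0-> p2 -2-> p0 -2-> p2 -1-> p5  → end p5, rejected
w3: Trace: p4 -0-> p2 -1-> p5 -0-> p5 -0-> p5 -1-> p4 -2-> p4  → end p4, rejected
w4: Trace: p4 -0-> p2 -2-> p0 -0-> p1 -2-> p4 -0-> p2 -2-> p0 -1-> p2 -0-> p0  → end p0, accepted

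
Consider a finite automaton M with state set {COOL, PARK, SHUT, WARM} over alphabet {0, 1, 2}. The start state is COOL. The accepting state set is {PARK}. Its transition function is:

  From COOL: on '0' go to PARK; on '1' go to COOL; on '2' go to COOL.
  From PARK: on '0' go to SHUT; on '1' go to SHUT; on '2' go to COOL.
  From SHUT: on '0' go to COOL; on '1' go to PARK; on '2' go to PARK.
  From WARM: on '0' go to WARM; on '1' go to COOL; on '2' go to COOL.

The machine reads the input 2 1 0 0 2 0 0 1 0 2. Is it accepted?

No

COOL → COOL → COOL → PARK → SHUT → PARK → SHUT → COOL → COOL → PARK → COOL
End state COOL is not accepting.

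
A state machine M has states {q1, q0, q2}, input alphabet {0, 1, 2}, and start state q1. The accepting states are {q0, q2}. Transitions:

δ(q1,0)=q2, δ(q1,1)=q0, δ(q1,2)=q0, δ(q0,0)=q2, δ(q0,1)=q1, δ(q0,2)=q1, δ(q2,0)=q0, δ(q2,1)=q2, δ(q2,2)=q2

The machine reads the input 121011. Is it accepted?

Yes

q1 → q0 → q1 → q0 → q2 → q2 → q2
End state q2 is accepting.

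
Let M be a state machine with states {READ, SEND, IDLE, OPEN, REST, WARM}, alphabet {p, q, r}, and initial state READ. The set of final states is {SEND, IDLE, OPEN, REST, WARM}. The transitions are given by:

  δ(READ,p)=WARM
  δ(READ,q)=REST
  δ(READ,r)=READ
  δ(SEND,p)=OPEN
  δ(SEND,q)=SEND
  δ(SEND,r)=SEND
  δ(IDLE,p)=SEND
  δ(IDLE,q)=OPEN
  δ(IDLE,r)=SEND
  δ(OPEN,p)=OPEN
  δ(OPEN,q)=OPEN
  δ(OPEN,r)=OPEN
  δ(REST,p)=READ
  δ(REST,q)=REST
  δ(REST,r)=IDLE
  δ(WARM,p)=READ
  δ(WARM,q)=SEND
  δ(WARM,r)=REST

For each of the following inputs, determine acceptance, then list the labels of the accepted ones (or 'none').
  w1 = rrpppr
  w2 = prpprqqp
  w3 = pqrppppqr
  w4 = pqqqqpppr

w1, w3, w4

w1:
  start at READ
  read 'r': READ → READ
  read 'r': READ → READ
  read 'p': READ → WARM
  read 'p': WARM → READ
  read 'p': READ → WARM
  read 'r': WARM → REST
  end REST, accepted
w2:
  start at READ
  read 'p': READ → WARM
  read 'r': WARM → REST
  read 'p': REST → READ
  read 'p': READ → WARM
  read 'r': WARM → REST
  read 'q': REST → REST
  read 'q': REST → REST
  read 'p': REST → READ
  end READ, rejected
w3:
  start at READ
  read 'p': READ → WARM
  read 'q': WARM → SEND
  read 'r': SEND → SEND
  read 'p': SEND → OPEN
  read 'p': OPEN → OPEN
  read 'p': OPEN → OPEN
  read 'p': OPEN → OPEN
  read 'q': OPEN → OPEN
  read 'r': OPEN → OPEN
  end OPEN, accepted
w4:
  start at READ
  read 'p': READ → WARM
  read 'q': WARM → SEND
  read 'q': SEND → SEND
  read 'q': SEND → SEND
  read 'q': SEND → SEND
  read 'p': SEND → OPEN
  read 'p': OPEN → OPEN
  read 'p': OPEN → OPEN
  read 'r': OPEN → OPEN
  end OPEN, accepted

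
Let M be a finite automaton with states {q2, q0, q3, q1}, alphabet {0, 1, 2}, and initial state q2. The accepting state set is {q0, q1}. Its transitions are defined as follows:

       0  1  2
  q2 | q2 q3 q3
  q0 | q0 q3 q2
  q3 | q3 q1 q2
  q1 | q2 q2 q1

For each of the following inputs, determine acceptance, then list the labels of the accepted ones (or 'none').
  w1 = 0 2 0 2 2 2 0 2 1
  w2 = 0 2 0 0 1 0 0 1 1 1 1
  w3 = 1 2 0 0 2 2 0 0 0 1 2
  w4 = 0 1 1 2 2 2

w1, w4

w1:
  start at q2
  read '0': q2 → q2
  read '2': q2 → q3
  read '0': q3 → q3
  read '2': q3 → q2
  read '2': q2 → q3
  read '2': q3 → q2
  read '0': q2 → q2
  read '2': q2 → q3
  read '1': q3 → q1
  end q1, accepted
w2:
  start at q2
  read '0': q2 → q2
  read '2': q2 → q3
  read '0': q3 → q3
  read '0': q3 → q3
  read '1': q3 → q1
  read '0': q1 → q2
  read '0': q2 → q2
  read '1': q2 → q3
  read '1': q3 → q1
  read '1': q1 → q2
  read '1': q2 → q3
  end q3, rejected
w3:
  start at q2
  read '1': q2 → q3
  read '2': q3 → q2
  read '0': q2 → q2
  read '0': q2 → q2
  read '2': q2 → q3
  read '2': q3 → q2
  read '0': q2 → q2
  read '0': q2 → q2
  read '0': q2 → q2
  read '1': q2 → q3
  read '2': q3 → q2
  end q2, rejected
w4:
  start at q2
  read '0': q2 → q2
  read '1': q2 → q3
  read '1': q3 → q1
  read '2': q1 → q1
  read '2': q1 → q1
  read '2': q1 → q1
  end q1, accepted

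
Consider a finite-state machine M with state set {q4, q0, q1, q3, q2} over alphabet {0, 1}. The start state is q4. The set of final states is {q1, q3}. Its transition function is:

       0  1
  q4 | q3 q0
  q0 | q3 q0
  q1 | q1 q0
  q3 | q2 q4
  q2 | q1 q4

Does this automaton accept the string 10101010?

Yes

Trace: q4 -1-> q0 -0-> q3 -1-> q4 -0-> q3 -1-> q4 -0-> q3 -1-> q4 -0-> q3
End state q3 is accepting.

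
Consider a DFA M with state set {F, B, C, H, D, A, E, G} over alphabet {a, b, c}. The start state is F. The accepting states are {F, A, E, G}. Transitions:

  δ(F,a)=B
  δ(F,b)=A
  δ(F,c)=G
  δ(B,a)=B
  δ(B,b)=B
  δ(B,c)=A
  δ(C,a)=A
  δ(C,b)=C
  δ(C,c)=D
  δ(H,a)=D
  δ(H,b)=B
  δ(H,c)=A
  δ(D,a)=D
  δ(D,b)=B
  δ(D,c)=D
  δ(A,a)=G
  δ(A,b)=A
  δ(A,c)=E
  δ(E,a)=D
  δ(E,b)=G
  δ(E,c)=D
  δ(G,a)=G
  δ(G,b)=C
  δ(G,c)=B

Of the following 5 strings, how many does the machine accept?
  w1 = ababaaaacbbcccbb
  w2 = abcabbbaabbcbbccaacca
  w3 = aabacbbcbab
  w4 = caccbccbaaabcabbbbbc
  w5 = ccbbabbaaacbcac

w1: Trace: F -a-> B -b-> B -a-> B -b-> B -a-> B -a-> B -a-> B -a-> B -c-> A -b-> A -b-> A -c-> E -c-> D -c-> D -b-> B -b-> B  → end B, rejected
w2: Trace: F -a-> B -b-> B -c-> A -a-> G -b-> C -b-> C -b-> C -a-> A -a-> G -b-> C -b-> C -c-> D -b-> B -b-> B -c-> A -c-> E -a-> D -a-> D -c-> D -c-> D -a-> D  → end D, rejected
w3: Trace: F -a-> B -a-> B -b-> B -a-> B -c-> A -b-> A -b-> A -c-> E -b-> G -a-> G -b-> C  → end C, rejected
w4: Trace: F -c-> G -a-> G -c-> B -c-> A -b-> A -c-> E -c-> D -b-> B -a-> B -a-> B -a-> B -b-> B -c-> A -a-> G -b-> C -b-> C -b-> C -b-> C -b-> C -c-> D  → end D, rejected
w5: Trace: F -c-> G -c-> B -b-> B -b-> B -a-> B -b-> B -b-> B -a-> B -a-> B -a-> B -c-> A -b-> A -c-> E -a-> D -c-> D  → end D, rejected

0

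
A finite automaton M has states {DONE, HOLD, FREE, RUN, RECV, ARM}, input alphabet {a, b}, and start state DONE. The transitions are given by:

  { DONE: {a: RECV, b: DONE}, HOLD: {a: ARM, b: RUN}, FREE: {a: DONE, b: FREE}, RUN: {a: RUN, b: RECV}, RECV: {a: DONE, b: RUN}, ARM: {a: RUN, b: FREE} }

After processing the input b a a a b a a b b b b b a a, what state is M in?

start at DONE
read 'b': DONE → DONE
read 'a': DONE → RECV
read 'a': RECV → DONE
read 'a': DONE → RECV
read 'b': RECV → RUN
read 'a': RUN → RUN
read 'a': RUN → RUN
read 'b': RUN → RECV
read 'b': RECV → RUN
read 'b': RUN → RECV
read 'b': RECV → RUN
read 'b': RUN → RECV
read 'a': RECV → DONE
read 'a': DONE → RECV

RECV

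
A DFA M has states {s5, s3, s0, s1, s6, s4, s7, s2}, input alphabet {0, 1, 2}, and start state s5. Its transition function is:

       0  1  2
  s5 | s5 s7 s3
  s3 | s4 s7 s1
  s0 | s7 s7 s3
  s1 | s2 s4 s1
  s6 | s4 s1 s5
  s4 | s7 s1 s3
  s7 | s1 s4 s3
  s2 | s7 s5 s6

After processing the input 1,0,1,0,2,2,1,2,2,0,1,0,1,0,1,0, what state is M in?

s7

s5 → s7 → s1 → s4 → s7 → s3 → s1 → s4 → s3 → s1 → s2 → s5 → s5 → s7 → s1 → s4 → s7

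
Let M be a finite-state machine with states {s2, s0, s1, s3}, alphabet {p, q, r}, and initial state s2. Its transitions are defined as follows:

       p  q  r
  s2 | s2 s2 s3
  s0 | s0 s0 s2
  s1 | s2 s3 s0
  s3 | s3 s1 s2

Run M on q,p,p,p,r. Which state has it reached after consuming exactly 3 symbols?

start at s2
read 'q': s2 → s2
read 'p': s2 → s2
read 'p': s2 → s2
After 3 symbols: s2.

s2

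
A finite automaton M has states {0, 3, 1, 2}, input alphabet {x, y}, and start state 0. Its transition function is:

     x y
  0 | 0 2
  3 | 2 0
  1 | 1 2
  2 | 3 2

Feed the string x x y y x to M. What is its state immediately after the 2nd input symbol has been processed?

start at 0
read 'x': 0 → 0
read 'x': 0 → 0
After 2 symbols: 0.

0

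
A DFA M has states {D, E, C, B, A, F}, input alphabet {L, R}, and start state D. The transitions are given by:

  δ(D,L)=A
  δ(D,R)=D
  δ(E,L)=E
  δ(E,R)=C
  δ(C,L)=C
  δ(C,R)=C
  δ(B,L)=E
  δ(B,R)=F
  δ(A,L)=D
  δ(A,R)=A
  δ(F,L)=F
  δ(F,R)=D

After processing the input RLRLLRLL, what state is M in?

start at D
read 'R': D → D
read 'L': D → A
read 'R': A → A
read 'L': A → D
read 'L': D → A
read 'R': A → A
read 'L': A → D
read 'L': D → A

A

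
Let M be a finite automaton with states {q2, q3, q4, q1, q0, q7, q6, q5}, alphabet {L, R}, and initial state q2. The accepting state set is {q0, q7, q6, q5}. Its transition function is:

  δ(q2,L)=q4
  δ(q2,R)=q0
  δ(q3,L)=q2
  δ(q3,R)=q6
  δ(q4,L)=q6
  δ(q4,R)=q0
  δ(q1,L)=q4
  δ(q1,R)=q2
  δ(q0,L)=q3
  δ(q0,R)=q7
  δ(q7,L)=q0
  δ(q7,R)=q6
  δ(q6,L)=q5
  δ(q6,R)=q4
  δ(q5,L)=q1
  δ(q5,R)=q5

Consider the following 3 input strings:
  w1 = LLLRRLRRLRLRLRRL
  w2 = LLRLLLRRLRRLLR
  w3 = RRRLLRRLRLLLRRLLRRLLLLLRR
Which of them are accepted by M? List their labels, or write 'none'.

w1: Trace: q2 -L-> q4 -L-> q6 -L-> q5 -R-> q5 -R-> q5 -L-> q1 -R-> q2 -R-> q0 -L-> q3 -R-> q6 -L-> q5 -R-> q5 -L-> q1 -R-> q2 -R-> q0 -L-> q3  → end q3, rejected
w2: Trace: q2 -L-> q4 -L-> q6 -R-> q4 -L-> q6 -L-> q5 -L-> q1 -R-> q2 -R-> q0 -L-> q3 -R-> q6 -R-> q4 -L-> q6 -L-> q5 -R-> q5  → end q5, accepted
w3: Trace: q2 -R-> q0 -R-> q7 -R-> q6 -L-> q5 -L-> q1 -R-> q2 -R-> q0 -L-> q3 -R-> q6 -L-> q5 -L-> q1 -L-> q4 -R-> q0 -R-> q7 -L-> q0 -L-> q3 -R-> q6 -R-> q4 -L-> q6 -L-> q5 -L-> q1 -L-> q4 -L-> q6 -R-> q4 -R-> q0  → end q0, accepted

w2, w3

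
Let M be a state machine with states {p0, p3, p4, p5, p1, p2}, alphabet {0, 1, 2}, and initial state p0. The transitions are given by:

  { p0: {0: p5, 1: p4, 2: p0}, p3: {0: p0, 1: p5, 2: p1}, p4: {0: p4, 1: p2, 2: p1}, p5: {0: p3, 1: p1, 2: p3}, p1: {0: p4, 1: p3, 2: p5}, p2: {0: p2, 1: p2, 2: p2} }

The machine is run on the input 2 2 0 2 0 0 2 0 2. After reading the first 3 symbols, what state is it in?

start at p0
read '2': p0 → p0
read '2': p0 → p0
read '0': p0 → p5
After 3 symbols: p5.

p5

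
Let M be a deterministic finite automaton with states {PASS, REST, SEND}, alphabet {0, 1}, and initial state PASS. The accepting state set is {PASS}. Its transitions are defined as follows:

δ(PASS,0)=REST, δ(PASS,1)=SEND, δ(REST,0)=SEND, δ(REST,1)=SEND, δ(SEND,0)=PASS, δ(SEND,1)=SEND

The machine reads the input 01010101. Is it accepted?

PASS → REST → SEND → PASS → SEND → PASS → SEND → PASS → SEND
End state SEND is not accepting.

No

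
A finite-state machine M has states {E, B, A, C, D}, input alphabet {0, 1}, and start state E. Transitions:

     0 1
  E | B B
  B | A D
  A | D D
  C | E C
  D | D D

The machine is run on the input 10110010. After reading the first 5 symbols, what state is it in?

D

start at E
read '1': E → B
read '0': B → A
read '1': A → D
read '1': D → D
read '0': D → D
After 5 symbols: D.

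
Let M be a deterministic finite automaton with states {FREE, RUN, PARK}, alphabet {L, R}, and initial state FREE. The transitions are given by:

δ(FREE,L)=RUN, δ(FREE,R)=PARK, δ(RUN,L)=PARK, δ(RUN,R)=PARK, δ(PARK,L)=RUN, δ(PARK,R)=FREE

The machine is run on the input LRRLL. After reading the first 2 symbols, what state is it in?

PARK

Trace: FREE -L-> RUN -R-> PARK
After 2 symbols: PARK.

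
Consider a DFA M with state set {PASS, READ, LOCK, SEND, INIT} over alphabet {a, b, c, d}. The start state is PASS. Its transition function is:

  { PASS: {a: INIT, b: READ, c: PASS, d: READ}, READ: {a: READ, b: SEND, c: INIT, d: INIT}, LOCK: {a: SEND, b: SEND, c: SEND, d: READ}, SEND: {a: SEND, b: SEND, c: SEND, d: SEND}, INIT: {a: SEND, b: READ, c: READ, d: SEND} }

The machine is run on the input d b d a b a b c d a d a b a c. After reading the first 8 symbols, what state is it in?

Trace: PASS -d-> READ -b-> SEND -d-> SEND -a-> SEND -b-> SEND -a-> SEND -b-> SEND -c-> SEND
After 8 symbols: SEND.

SEND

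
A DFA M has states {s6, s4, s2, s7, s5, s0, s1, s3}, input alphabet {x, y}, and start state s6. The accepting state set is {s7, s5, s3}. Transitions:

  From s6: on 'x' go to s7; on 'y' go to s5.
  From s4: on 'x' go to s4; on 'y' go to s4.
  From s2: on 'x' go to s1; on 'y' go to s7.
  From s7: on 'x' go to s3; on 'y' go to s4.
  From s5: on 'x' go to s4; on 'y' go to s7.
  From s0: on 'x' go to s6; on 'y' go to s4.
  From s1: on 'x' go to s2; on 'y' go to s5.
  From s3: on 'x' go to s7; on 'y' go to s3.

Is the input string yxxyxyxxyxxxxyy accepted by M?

s6 → s5 → s4 → s4 → s4 → s4 → s4 → s4 → s4 → s4 → s4 → s4 → s4 → s4 → s4 → s4
End state s4 is not accepting.

No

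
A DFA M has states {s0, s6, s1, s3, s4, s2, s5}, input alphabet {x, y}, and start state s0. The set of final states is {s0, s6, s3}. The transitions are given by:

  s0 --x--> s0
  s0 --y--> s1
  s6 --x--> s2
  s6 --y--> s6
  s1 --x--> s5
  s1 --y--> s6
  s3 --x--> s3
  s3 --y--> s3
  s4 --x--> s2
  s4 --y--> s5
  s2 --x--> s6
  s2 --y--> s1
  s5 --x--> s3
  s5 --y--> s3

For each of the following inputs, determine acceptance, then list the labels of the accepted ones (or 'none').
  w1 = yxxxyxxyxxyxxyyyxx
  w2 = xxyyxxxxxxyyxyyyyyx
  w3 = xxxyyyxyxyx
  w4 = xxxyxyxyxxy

w1:
  start at s0
  read 'y': s0 → s1
  read 'x': s1 → s5
  read 'x': s5 → s3
  read 'x': s3 → s3
  read 'y': s3 → s3
  read 'x': s3 → s3
  read 'x': s3 → s3
  read 'y': s3 → s3
  read 'x': s3 → s3
  read 'x': s3 → s3
  read 'y': s3 → s3
  read 'x': s3 → s3
  read 'x': s3 → s3
  read 'y': s3 → s3
  read 'y': s3 → s3
  read 'y': s3 → s3
  read 'x': s3 → s3
  read 'x': s3 → s3
  end s3, accepted
w2:
  start at s0
  read 'x': s0 → s0
  read 'x': s0 → s0
  read 'y': s0 → s1
  read 'y': s1 → s6
  read 'x': s6 → s2
  read 'x': s2 → s6
  read 'x': s6 → s2
  read 'x': s2 → s6
  read 'x': s6 → s2
  read 'x': s2 → s6
  read 'y': s6 → s6
  read 'y': s6 → s6
  read 'x': s6 → s2
  read 'y': s2 → s1
  read 'y': s1 → s6
  read 'y': s6 → s6
  read 'y': s6 → s6
  read 'y': s6 → s6
  read 'x': s6 → s2
  end s2, rejected
w3:
  start at s0
  read 'x': s0 → s0
  read 'x': s0 → s0
  read 'x': s0 → s0
  read 'y': s0 → s1
  read 'y': s1 → s6
  read 'y': s6 → s6
  read 'x': s6 → s2
  read 'y': s2 → s1
  read 'x': s1 → s5
  read 'y': s5 → s3
  read 'x': s3 → s3
  end s3, accepted
w4:
  start at s0
  read 'x': s0 → s0
  read 'x': s0 → s0
  read 'x': s0 → s0
  read 'y': s0 → s1
  read 'x': s1 → s5
  read 'y': s5 → s3
  read 'x': s3 → s3
  read 'y': s3 → s3
  read 'x': s3 → s3
  read 'x': s3 → s3
  read 'y': s3 → s3
  end s3, accepted

w1, w3, w4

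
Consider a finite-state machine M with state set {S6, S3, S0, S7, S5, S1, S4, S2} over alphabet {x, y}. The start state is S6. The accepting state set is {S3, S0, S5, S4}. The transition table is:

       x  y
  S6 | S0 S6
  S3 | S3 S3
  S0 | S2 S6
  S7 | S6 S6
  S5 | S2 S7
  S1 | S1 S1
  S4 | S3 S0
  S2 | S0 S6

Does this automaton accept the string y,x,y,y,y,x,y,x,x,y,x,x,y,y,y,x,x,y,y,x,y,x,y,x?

Trace: S6 -y-> S6 -x-> S0 -y-> S6 -y-> S6 -y-> S6 -x-> S0 -y-> S6 -x-> S0 -x-> S2 -y-> S6 -x-> S0 -x-> S2 -y-> S6 -y-> S6 -y-> S6 -x-> S0 -x-> S2 -y-> S6 -y-> S6 -x-> S0 -y-> S6 -x-> S0 -y-> S6 -x-> S0
End state S0 is accepting.

Yes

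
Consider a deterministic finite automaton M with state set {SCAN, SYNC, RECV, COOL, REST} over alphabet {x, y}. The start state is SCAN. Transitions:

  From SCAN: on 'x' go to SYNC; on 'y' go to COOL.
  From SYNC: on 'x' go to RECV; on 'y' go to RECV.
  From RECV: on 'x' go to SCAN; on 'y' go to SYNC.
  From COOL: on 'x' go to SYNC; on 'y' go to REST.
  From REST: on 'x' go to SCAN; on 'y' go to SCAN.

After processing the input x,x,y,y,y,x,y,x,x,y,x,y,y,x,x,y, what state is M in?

Trace: SCAN -x-> SYNC -x-> RECV -y-> SYNC -y-> RECV -y-> SYNC -x-> RECV -y-> SYNC -x-> RECV -x-> SCAN -y-> COOL -x-> SYNC -y-> RECV -y-> SYNC -x-> RECV -x-> SCAN -y-> COOL

COOL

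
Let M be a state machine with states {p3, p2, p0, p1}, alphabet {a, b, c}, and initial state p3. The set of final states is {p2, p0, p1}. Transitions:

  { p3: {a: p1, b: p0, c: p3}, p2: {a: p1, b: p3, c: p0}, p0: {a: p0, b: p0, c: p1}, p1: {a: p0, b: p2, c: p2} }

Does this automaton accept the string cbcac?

Yes

p3 → p3 → p0 → p1 → p0 → p1
End state p1 is accepting.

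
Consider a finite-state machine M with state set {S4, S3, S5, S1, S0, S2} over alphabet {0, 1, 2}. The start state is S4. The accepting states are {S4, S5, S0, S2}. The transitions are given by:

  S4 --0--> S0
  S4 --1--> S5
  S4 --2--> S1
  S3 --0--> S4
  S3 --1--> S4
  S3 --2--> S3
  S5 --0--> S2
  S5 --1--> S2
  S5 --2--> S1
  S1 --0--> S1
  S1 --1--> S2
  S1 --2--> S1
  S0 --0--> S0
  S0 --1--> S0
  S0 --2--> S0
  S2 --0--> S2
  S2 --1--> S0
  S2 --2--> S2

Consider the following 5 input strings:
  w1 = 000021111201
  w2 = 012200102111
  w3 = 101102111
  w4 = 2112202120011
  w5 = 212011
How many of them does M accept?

5

w1: Trace: S4 -0-> S0 -0-> S0 -0-> S0 -0-> S0 -2-> S0 -1-> S0 -1-> S0 -1-> S0 -1-> S0 -2-> S0 -0-> S0 -1-> S0  → end S0, accepted
w2: Trace: S4 -0-> S0 -1-> S0 -2-> S0 -2-> S0 -0-> S0 -0-> S0 -1-> S0 -0-> S0 -2-> S0 -1-> S0 -1-> S0 -1-> S0  → end S0, accepted
w3: Trace: S4 -1-> S5 -0-> S2 -1-> S0 -1-> S0 -0-> S0 -2-> S0 -1-> S0 -1-> S0 -1-> S0  → end S0, accepted
w4: Trace: S4 -2-> S1 -1-> S2 -1-> S0 -2-> S0 -2-> S0 -0-> S0 -2-> S0 -1-> S0 -2-> S0 -0-> S0 -0-> S0 -1-> S0 -1-> S0  → end S0, accepted
w5: Trace: S4 -2-> S1 -1-> S2 -2-> S2 -0-> S2 -1-> S0 -1-> S0  → end S0, accepted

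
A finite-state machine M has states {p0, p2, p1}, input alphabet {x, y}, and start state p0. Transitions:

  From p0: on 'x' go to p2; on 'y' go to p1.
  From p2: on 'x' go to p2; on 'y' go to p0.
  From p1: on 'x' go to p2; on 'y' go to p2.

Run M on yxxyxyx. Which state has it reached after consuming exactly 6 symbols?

start at p0
read 'y': p0 → p1
read 'x': p1 → p2
read 'x': p2 → p2
read 'y': p2 → p0
read 'x': p0 → p2
read 'y': p2 → p0
After 6 symbols: p0.

p0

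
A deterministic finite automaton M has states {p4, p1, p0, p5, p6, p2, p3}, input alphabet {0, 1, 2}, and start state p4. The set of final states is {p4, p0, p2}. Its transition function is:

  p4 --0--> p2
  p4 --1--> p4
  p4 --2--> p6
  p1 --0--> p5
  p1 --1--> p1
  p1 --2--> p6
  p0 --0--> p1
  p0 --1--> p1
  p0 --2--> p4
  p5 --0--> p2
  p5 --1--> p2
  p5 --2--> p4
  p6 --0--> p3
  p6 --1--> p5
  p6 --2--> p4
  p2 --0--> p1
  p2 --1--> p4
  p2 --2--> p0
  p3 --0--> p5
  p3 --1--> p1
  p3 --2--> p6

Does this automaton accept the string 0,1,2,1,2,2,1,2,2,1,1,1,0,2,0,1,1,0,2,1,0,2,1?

No

start at p4
read '0': p4 → p2
read '1': p2 → p4
read '2': p4 → p6
read '1': p6 → p5
read '2': p5 → p4
read '2': p4 → p6
read '1': p6 → p5
read '2': p5 → p4
read '2': p4 → p6
read '1': p6 → p5
read '1': p5 → p2
read '1': p2 → p4
read '0': p4 → p2
read '2': p2 → p0
read '0': p0 → p1
read '1': p1 → p1
read '1': p1 → p1
read '0': p1 → p5
read '2': p5 → p4
read '1': p4 → p4
read '0': p4 → p2
read '2': p2 → p0
read '1': p0 → p1
End state p1 is not accepting.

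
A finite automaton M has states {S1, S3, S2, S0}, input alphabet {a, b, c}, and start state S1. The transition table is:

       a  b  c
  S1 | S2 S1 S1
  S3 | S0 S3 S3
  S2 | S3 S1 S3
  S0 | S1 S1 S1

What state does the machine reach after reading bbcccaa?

Trace: S1 -b-> S1 -b-> S1 -c-> S1 -c-> S1 -c-> S1 -a-> S2 -a-> S3

S3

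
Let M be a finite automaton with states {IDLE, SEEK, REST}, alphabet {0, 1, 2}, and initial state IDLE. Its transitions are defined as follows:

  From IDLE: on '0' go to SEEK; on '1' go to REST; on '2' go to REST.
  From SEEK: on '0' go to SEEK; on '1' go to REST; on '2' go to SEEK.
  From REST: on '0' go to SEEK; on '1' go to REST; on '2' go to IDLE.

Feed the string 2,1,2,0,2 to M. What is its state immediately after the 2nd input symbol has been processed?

REST

start at IDLE
read '2': IDLE → REST
read '1': REST → REST
After 2 symbols: REST.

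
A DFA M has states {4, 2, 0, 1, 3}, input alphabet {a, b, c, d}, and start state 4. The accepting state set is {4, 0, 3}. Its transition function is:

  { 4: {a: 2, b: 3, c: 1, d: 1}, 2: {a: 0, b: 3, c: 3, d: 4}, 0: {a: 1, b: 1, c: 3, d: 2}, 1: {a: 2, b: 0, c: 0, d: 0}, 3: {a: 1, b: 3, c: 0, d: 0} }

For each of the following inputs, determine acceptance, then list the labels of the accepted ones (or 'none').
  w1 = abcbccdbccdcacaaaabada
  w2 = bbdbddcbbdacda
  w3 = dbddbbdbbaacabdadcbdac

w2, w3

w1: Trace: 4 -a-> 2 -b-> 3 -c-> 0 -b-> 1 -c-> 0 -c-> 3 -d-> 0 -b-> 1 -c-> 0 -c-> 3 -d-> 0 -c-> 3 -a-> 1 -c-> 0 -a-> 1 -a-> 2 -a-> 0 -a-> 1 -b-> 0 -a-> 1 -d-> 0 -a-> 1  → end 1, rejected
w2: Trace: 4 -b-> 3 -b-> 3 -d-> 0 -b-> 1 -d-> 0 -d-> 2 -c-> 3 -b-> 3 -b-> 3 -d-> 0 -a-> 1 -c-> 0 -d-> 2 -a-> 0  → end 0, accepted
w3: Trace: 4 -d-> 1 -b-> 0 -d-> 2 -d-> 4 -b-> 3 -b-> 3 -d-> 0 -b-> 1 -b-> 0 -a-> 1 -a-> 2 -c-> 3 -a-> 1 -b-> 0 -d-> 2 -a-> 0 -d-> 2 -c-> 3 -b-> 3 -d-> 0 -a-> 1 -c-> 0  → end 0, accepted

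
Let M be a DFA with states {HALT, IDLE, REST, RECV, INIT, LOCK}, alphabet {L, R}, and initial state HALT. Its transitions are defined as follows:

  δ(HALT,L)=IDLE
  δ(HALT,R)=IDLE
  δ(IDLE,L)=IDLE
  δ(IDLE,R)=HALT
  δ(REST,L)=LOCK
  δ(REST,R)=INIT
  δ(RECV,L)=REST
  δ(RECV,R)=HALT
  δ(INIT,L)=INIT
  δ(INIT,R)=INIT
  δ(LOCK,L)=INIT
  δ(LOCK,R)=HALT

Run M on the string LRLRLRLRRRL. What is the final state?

IDLE

start at HALT
read 'L': HALT → IDLE
read 'R': IDLE → HALT
read 'L': HALT → IDLE
read 'R': IDLE → HALT
read 'L': HALT → IDLE
read 'R': IDLE → HALT
read 'L': HALT → IDLE
read 'R': IDLE → HALT
read 'R': HALT → IDLE
read 'R': IDLE → HALT
read 'L': HALT → IDLE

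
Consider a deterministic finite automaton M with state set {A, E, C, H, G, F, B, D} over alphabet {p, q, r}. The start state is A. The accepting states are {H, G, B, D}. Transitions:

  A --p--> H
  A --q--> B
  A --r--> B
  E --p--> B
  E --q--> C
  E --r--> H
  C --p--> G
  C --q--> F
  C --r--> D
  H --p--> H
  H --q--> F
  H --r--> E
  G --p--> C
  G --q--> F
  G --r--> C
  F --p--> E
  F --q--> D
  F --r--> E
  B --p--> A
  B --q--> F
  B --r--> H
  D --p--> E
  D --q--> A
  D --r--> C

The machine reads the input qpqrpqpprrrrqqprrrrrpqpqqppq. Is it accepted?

No

Trace: A -q-> B -p-> A -q-> B -r-> H -p-> H -q-> F -p-> E -p-> B -r-> H -r-> E -r-> H -r-> E -q-> C -q-> F -p-> E -r-> H -r-> E -r-> H -r-> E -r-> H -p-> H -q-> F -p-> E -q-> C -q-> F -p-> E -p-> B -q-> F
End state F is not accepting.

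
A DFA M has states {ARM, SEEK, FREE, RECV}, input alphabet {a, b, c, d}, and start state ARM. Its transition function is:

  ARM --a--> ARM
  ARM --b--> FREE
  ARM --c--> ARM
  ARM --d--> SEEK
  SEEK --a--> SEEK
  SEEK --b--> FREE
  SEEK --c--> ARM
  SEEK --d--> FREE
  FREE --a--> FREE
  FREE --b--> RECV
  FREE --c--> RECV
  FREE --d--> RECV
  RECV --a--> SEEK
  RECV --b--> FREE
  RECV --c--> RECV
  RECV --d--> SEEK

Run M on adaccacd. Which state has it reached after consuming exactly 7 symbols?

start at ARM
read 'a': ARM → ARM
read 'd': ARM → SEEK
read 'a': SEEK → SEEK
read 'c': SEEK → ARM
read 'c': ARM → ARM
read 'a': ARM → ARM
read 'c': ARM → ARM
After 7 symbols: ARM.

ARM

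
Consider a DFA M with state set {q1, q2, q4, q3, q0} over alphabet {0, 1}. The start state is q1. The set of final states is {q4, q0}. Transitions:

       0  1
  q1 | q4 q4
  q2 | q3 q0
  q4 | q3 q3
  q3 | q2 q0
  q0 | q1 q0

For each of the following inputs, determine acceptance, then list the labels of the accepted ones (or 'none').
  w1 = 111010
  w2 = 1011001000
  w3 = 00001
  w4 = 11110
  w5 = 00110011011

w1: q1 → q4 → q3 → q0 → q1 → q4 → q3  → end q3, rejected
w2: q1 → q4 → q3 → q0 → q0 → q1 → q4 → q3 → q2 → q3 → q2  → end q2, rejected
w3: q1 → q4 → q3 → q2 → q3 → q0  → end q0, accepted
w4: q1 → q4 → q3 → q0 → q0 → q1  → end q1, rejected
w5: q1 → q4 → q3 → q0 → q0 → q1 → q4 → q3 → q0 → q1 → q4 → q3  → end q3, rejected

w3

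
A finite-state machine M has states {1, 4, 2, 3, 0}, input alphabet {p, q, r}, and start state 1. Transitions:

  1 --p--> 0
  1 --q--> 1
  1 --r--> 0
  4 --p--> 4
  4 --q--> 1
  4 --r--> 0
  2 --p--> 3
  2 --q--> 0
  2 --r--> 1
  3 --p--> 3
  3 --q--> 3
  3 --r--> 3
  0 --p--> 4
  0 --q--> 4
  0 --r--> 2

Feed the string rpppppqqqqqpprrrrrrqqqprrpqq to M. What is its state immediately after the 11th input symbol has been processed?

1

Trace: 1 -r-> 0 -p-> 4 -p-> 4 -p-> 4 -p-> 4 -p-> 4 -q-> 1 -q-> 1 -q-> 1 -q-> 1 -q-> 1
After 11 symbols: 1.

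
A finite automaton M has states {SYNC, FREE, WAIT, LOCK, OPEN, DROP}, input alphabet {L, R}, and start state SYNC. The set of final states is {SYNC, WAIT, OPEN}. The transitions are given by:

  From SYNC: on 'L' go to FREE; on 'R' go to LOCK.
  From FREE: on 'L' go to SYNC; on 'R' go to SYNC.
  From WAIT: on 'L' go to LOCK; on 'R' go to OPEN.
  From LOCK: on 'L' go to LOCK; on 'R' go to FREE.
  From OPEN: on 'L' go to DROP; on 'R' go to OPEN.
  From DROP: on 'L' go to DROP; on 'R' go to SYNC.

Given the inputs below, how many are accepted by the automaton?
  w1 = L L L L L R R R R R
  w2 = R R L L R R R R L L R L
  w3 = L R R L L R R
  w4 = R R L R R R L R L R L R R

w1: Trace: SYNC -L-> FREE -L-> SYNC -L-> FREE -L-> SYNC -L-> FREE -R-> SYNC -R-> LOCK -R-> FREE -R-> SYNC -R-> LOCK  → end LOCK, rejected
w2: Trace: SYNC -R-> LOCK -R-> FREE -L-> SYNC -L-> FREE -R-> SYNC -R-> LOCK -R-> FREE -R-> SYNC -L-> FREE -L-> SYNC -R-> LOCK -L-> LOCK  → end LOCK, rejected
w3: Trace: SYNC -L-> FREE -R-> SYNC -R-> LOCK -L-> LOCK -L-> LOCK -R-> FREE -R-> SYNC  → end SYNC, accepted
w4: Trace: SYNC -R-> LOCK -R-> FREE -L-> SYNC -R-> LOCK -R-> FREE -R-> SYNC -L-> FREE -R-> SYNC -L-> FREE -R-> SYNC -L-> FREE -R-> SYNC -R-> LOCK  → end LOCK, rejected

1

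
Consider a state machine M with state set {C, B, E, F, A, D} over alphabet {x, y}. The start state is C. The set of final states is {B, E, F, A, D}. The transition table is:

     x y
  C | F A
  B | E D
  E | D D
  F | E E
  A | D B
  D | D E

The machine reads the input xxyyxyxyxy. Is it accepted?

Trace: C -x-> F -x-> E -y-> D -y-> E -x-> D -y-> E -x-> D -y-> E -x-> D -y-> E
End state E is accepting.

Yes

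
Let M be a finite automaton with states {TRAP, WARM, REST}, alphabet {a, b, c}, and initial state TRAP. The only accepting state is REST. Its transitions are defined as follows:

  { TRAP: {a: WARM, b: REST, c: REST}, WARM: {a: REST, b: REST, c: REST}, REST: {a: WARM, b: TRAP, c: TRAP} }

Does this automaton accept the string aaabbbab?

Yes

Trace: TRAP -a-> WARM -a-> REST -a-> WARM -b-> REST -b-> TRAP -b-> REST -a-> WARM -b-> REST
End state REST is accepting.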